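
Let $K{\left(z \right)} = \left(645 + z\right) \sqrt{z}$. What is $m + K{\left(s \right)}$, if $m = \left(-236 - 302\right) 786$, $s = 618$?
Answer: $-422868 + 1263 \sqrt{618} \approx -3.9147 \cdot 10^{5}$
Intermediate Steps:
$K{\left(z \right)} = \sqrt{z} \left(645 + z\right)$
$m = -422868$ ($m = \left(-538\right) 786 = -422868$)
$m + K{\left(s \right)} = -422868 + \sqrt{618} \left(645 + 618\right) = -422868 + \sqrt{618} \cdot 1263 = -422868 + 1263 \sqrt{618}$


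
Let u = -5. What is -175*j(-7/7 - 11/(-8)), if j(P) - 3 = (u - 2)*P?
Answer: -525/8 ≈ -65.625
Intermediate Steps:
j(P) = 3 - 7*P (j(P) = 3 + (-5 - 2)*P = 3 - 7*P)
-175*j(-7/7 - 11/(-8)) = -175*(3 - 7*(-7/7 - 11/(-8))) = -175*(3 - 7*(-7*⅐ - 11*(-⅛))) = -175*(3 - 7*(-1 + 11/8)) = -175*(3 - 7*3/8) = -175*(3 - 21/8) = -175*3/8 = -525/8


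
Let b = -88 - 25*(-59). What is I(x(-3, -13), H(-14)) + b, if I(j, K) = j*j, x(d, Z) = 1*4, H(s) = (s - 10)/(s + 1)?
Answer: 1403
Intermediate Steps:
H(s) = (-10 + s)/(1 + s)
x(d, Z) = 4
I(j, K) = j²
b = 1387 (b = -88 + 1475 = 1387)
I(x(-3, -13), H(-14)) + b = 4² + 1387 = 16 + 1387 = 1403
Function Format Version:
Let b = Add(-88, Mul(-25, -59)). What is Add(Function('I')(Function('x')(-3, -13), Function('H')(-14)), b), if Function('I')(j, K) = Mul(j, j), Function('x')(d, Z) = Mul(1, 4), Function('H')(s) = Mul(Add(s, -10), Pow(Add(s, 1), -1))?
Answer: 1403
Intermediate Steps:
Function('H')(s) = Mul(Pow(Add(1, s), -1), Add(-10, s)) (Function('H')(s) = Mul(Add(-10, s), Pow(Add(1, s), -1)) = Mul(Pow(Add(1, s), -1), Add(-10, s)))
Function('x')(d, Z) = 4
Function('I')(j, K) = Pow(j, 2)
b = 1387 (b = Add(-88, 1475) = 1387)
Add(Function('I')(Function('x')(-3, -13), Function('H')(-14)), b) = Add(Pow(4, 2), 1387) = Add(16, 1387) = 1403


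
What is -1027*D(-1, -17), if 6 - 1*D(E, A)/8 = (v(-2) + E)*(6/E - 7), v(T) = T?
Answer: 271128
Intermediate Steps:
D(E, A) = 48 - 8*(-7 + 6/E)*(-2 + E) (D(E, A) = 48 - 8*(-2 + E)*(6/E - 7) = 48 - 8*(-2 + E)*(-7 + 6/E) = 48 - 8*(-7 + 6/E)*(-2 + E))
-1027*D(-1, -17) = -1027*(-112 + 56*(-1) + 96/(-1)) = -1027*(-112 - 56 + 96*(-1)) = -1027*(-112 - 56 - 96) = -1027*(-264) = 271128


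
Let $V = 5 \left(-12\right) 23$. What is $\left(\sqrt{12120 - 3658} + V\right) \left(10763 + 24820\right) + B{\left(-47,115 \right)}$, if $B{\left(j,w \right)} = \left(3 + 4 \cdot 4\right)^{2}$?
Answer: $-49104179 + 35583 \sqrt{8462} \approx -4.5831 \cdot 10^{7}$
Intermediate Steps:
$V = -1380$ ($V = \left(-60\right) 23 = -1380$)
$B{\left(j,w \right)} = 361$ ($B{\left(j,w \right)} = \left(3 + 16\right)^{2} = 19^{2} = 361$)
$\left(\sqrt{12120 - 3658} + V\right) \left(10763 + 24820\right) + B{\left(-47,115 \right)} = \left(\sqrt{12120 - 3658} - 1380\right) \left(10763 + 24820\right) + 361 = \left(\sqrt{8462} - 1380\right) 35583 + 361 = \left(-1380 + \sqrt{8462}\right) 35583 + 361 = \left(-49104540 + 35583 \sqrt{8462}\right) + 361 = -49104179 + 35583 \sqrt{8462}$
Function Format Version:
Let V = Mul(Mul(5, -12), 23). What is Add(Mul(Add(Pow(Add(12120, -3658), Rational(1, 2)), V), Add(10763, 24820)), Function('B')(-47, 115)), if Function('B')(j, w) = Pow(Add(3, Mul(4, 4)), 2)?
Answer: Add(-49104179, Mul(35583, Pow(8462, Rational(1, 2)))) ≈ -4.5831e+7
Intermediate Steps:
V = -1380 (V = Mul(-60, 23) = -1380)
Function('B')(j, w) = 361 (Function('B')(j, w) = Pow(Add(3, 16), 2) = Pow(19, 2) = 361)
Add(Mul(Add(Pow(Add(12120, -3658), Rational(1, 2)), V), Add(10763, 24820)), Function('B')(-47, 115)) = Add(Mul(Add(Pow(Add(12120, -3658), Rational(1, 2)), -1380), Add(10763, 24820)), 361) = Add(Mul(Add(Pow(8462, Rational(1, 2)), -1380), 35583), 361) = Add(Mul(Add(-1380, Pow(8462, Rational(1, 2))), 35583), 361) = Add(Add(-49104540, Mul(35583, Pow(8462, Rational(1, 2)))), 361) = Add(-49104179, Mul(35583, Pow(8462, Rational(1, 2))))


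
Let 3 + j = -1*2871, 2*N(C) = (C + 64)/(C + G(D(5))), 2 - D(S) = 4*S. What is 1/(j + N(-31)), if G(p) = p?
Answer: -98/281685 ≈ -0.00034791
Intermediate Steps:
D(S) = 2 - 4*S
N(C) = (64 + C)/(2*(-18 + C)) (N(C) = ((C + 64)/(C + (2 - 4*5)))/2 = ((64 + C)/(C + (2 - 20)))/2 = ((64 + C)/(C - 18))/2 = ((64 + C)/(-18 + C))/2 = (64 + C)/(2*(-18 + C)))
j = -2874 (j = -3 - 1*2871 = -3 - 2871 = -2874)
1/(j + N(-31)) = 1/(-2874 + (64 - 31)/(2*(-18 - 31))) = 1/(-2874 + (½)*33/(-49)) = 1/(-2874 + (½)*(-1/49)*33) = 1/(-2874 - 33/98) = 1/(-281685/98) = -98/281685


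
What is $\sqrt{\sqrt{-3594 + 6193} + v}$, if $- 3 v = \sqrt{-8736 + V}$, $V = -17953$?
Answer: $\frac{\sqrt{9 \sqrt{2599} - 3 i \sqrt{26689}}}{3} \approx 7.9239 - 3.4362 i$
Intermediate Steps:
$v = - \frac{i \sqrt{26689}}{3}$ ($v = - \frac{\sqrt{-8736 - 17953}}{3} = - \frac{\sqrt{-26689}}{3} = - \frac{i \sqrt{26689}}{3} \approx - 54.456 i$)
$\sqrt{\sqrt{-3594 + 6193} + v} = \sqrt{\sqrt{-3594 + 6193} - \frac{i \sqrt{26689}}{3}} = \sqrt{\sqrt{2599} - \frac{i \sqrt{26689}}{3}}$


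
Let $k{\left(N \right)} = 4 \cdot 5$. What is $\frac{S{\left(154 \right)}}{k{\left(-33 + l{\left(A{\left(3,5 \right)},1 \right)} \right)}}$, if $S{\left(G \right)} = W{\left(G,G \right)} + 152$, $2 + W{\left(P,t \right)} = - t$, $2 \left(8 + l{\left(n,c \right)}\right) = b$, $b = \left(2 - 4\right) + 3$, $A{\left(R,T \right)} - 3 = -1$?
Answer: $- \frac{1}{5} \approx -0.2$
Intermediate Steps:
$A{\left(R,T \right)} = 2$ ($A{\left(R,T \right)} = 3 - 1 = 2$)
$b = 1$ ($b = -2 + 3 = 1$)
$l{\left(n,c \right)} = - \frac{15}{2}$ ($l{\left(n,c \right)} = -8 + \frac{1}{2} \cdot 1 = -8 + \frac{1}{2} = - \frac{15}{2}$)
$k{\left(N \right)} = 20$
$W{\left(P,t \right)} = -2 - t$
$S{\left(G \right)} = 150 - G$ ($S{\left(G \right)} = \left(-2 - G\right) + 152 = 150 - G$)
$\frac{S{\left(154 \right)}}{k{\left(-33 + l{\left(A{\left(3,5 \right)},1 \right)} \right)}} = \frac{150 - 154}{20} = \left(150 - 154\right) \frac{1}{20} = \left(-4\right) \frac{1}{20} = - \frac{1}{5}$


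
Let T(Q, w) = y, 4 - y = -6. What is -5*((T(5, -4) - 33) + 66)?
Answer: -215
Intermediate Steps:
y = 10 (y = 4 - 1*(-6) = 4 + 6 = 10)
T(Q, w) = 10
-5*((T(5, -4) - 33) + 66) = -5*((10 - 33) + 66) = -5*(-23 + 66) = -5*43 = -215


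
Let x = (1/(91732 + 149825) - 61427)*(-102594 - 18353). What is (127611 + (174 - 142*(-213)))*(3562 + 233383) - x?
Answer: 7250392277153729/241557 ≈ 3.0015e+10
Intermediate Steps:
x = 1794626321940586/241557 (x = (1/241557 - 61427)*(-120947) = -14838121838/241557*(-120947) = 1794626321940586/241557 ≈ 7.4294e+9)
(127611 + (174 - 142*(-213)))*(3562 + 233383) - x = (127611 + (174 - 142*(-213)))*(3562 + 233383) - 1*1794626321940586/241557 = (127611 + (174 + 30246))*236945 - 1794626321940586/241557 = (127611 + 30420)*236945 - 1794626321940586/241557 = 158031*236945 - 1794626321940586/241557 = 37444655295 - 1794626321940586/241557 = 7250392277153729/241557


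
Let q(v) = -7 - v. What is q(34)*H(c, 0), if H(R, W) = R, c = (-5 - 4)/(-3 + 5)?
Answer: 369/2 ≈ 184.50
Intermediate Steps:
c = -9/2 ≈ -4.5000
q(34)*H(c, 0) = (-7 - 1*34)*(-9/2) = (-7 - 34)*(-9/2) = -41*(-9/2) = 369/2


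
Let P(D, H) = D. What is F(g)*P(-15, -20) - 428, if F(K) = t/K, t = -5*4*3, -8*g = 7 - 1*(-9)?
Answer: -878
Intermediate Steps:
g = -2 (g = -(7 - 1*(-9))/8 = -(7 + 9)/8 = -1/8*16 = -2)
t = -60 (t = -20*3 = -60)
F(K) = -60/K
F(g)*P(-15, -20) - 428 = -60/(-2)*(-15) - 428 = -60*(-1/2)*(-15) - 428 = 30*(-15) - 428 = -450 - 428 = -878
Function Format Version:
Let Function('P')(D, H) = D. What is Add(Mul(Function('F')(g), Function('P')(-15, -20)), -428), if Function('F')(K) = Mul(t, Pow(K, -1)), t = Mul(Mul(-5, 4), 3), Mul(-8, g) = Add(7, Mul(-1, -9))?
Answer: -878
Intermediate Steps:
g = -2 (g = Mul(Rational(-1, 8), Add(7, Mul(-1, -9))) = Mul(Rational(-1, 8), Add(7, 9)) = Mul(Rational(-1, 8), 16) = -2)
t = -60 (t = Mul(-20, 3) = -60)
Function('F')(K) = Mul(-60, Pow(K, -1))
Add(Mul(Function('F')(g), Function('P')(-15, -20)), -428) = Add(Mul(Mul(-60, Pow(-2, -1)), -15), -428) = Add(Mul(Mul(-60, Rational(-1, 2)), -15), -428) = Add(Mul(30, -15), -428) = Add(-450, -428) = -878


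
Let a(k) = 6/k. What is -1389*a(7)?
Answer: -8334/7 ≈ -1190.6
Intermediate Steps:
-1389*a(7) = -8334/7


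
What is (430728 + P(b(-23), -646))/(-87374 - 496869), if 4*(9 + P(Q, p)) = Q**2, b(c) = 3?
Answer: -1722885/2336972 ≈ -0.73723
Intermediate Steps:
P(Q, p) = -9 + Q**2/4
(430728 + P(b(-23), -646))/(-87374 - 496869) = (430728 + (-9 + (1/4)*3**2))/(-87374 - 496869) = (430728 + (-9 + (1/4)*9))/(-584243) = (430728 + (-9 + 9/4))*(-1/584243) = (430728 - 27/4)*(-1/584243) = (1722885/4)*(-1/584243) = -1722885/2336972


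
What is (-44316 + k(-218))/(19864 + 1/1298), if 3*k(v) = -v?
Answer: -172283540/77350419 ≈ -2.2273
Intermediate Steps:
k(v) = -v/3 (k(v) = (-v)/3 = -v/3)
(-44316 + k(-218))/(19864 + 1/1298) = (-44316 - 1/3*(-218))/(19864 + 1/1298) = (-44316 + 218/3)/(19864 + 1/1298) = -132730/(3*25783473/1298) = -132730/3*1298/25783473 = -172283540/77350419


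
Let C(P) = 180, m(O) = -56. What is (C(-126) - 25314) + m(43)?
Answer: -25190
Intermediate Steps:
(C(-126) - 25314) + m(43) = (180 - 25314) - 56 = -25134 - 56 = -25190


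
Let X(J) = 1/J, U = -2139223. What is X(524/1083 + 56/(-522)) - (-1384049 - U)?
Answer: -26793479299/35480 ≈ -7.5517e+5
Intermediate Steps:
X(524/1083 + 56/(-522)) - (-1384049 - U) = 1/(524/1083 + 56/(-522)) - (-1384049 - 1*(-2139223)) = 1/(524*(1/1083) + 56*(-1/522)) - (-1384049 + 2139223) = 1/(524/1083 - 28/261) - 1*755174 = 1/(35480/94221) - 755174 = 94221/35480 - 755174 = -26793479299/35480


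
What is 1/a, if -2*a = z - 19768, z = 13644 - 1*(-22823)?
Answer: -2/16699 ≈ -0.00011977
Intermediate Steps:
z = 36467 (z = 13644 + 22823 = 36467)
a = -16699/2 (a = -(36467 - 19768)/2 = -½*16699 = -16699/2 ≈ -8349.5)
1/a = 1/(-16699/2) = -2/16699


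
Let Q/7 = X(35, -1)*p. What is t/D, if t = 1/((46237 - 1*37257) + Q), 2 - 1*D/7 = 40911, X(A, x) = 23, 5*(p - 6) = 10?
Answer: -1/2940375284 ≈ -3.4009e-10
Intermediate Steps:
p = 8 (p = 6 + (⅕)*10 = 6 + 2 = 8)
Q = 1288 (Q = 7*(23*8) = 7*184 = 1288)
D = -286363 (D = 14 - 7*40911 = 14 - 286377 = -286363)
t = 1/10268 (t = 1/((46237 - 1*37257) + 1288) = 1/((46237 - 37257) + 1288) = 1/(8980 + 1288) = 1/10268 ≈ 9.7390e-5)
t/D = (1/10268)/(-286363) = (1/10268)*(-1/286363) = -1/2940375284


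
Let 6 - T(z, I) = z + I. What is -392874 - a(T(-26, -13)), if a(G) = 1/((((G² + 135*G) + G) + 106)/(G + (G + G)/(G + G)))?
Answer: -3241603420/8251 ≈ -3.9287e+5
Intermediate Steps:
T(z, I) = 6 - I - z (T(z, I) = 6 - (z + I) = 6 - (I + z) = 6 + (-I - z) = 6 - I - z)
a(G) = (1 + G)/(106 + G² + 136*G) (a(G) = 1/(((G² + 136*G) + 106)/(G + (2*G)/((2*G)))) = 1/((106 + G² + 136*G)/(G + (2*G)*(1/(2*G)))) = 1/((106 + G² + 136*G)/(G + 1)) = 1/((106 + G² + 136*G)/(1 + G)) = (1 + G)/(106 + G² + 136*G))
-392874 - a(T(-26, -13)) = -392874 - (1 + (6 - 1*(-13) - 1*(-26)))/(106 + (6 - 1*(-13) - 1*(-26))² + 136*(6 - 1*(-13) - 1*(-26))) = -392874 - (1 + (6 + 13 + 26))/(106 + (6 + 13 + 26)² + 136*(6 + 13 + 26)) = -392874 - (1 + 45)/(106 + 45² + 136*45) = -392874 - 46/(106 + 2025 + 6120) = -392874 - 46/8251 = -3241603420/8251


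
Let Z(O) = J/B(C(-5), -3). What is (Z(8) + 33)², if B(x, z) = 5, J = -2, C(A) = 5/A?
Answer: 26569/25 ≈ 1062.8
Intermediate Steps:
Z(O) = -⅖ (Z(O) = -2/5 = -2*⅕ = -⅖)
(Z(8) + 33)² = (-⅖ + 33)² = (163/5)² = 26569/25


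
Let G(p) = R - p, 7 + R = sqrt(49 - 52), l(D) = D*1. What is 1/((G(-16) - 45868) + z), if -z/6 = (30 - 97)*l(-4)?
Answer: -47467/2253116092 - I*sqrt(3)/2253116092 ≈ -2.1067e-5 - 7.6874e-10*I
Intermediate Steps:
l(D) = D
R = -7 + I*sqrt(3) (R = -7 + sqrt(49 - 52) = -7 + sqrt(-3) = -7 + I*sqrt(3) ≈ -7.0 + 1.732*I)
G(p) = -7 - p + I*sqrt(3) (G(p) = (-7 + I*sqrt(3)) - p = -7 - p + I*sqrt(3))
z = -1608 (z = -6*(30 - 97)*(-4) = -(-402)*(-4) = -6*268 = -1608)
1/((G(-16) - 45868) + z) = 1/(((-7 - 1*(-16) + I*sqrt(3)) - 45868) - 1608) = 1/(((-7 + 16 + I*sqrt(3)) - 45868) - 1608) = 1/(((9 + I*sqrt(3)) - 45868) - 1608) = 1/((-45859 + I*sqrt(3)) - 1608) = 1/(-47467 + I*sqrt(3))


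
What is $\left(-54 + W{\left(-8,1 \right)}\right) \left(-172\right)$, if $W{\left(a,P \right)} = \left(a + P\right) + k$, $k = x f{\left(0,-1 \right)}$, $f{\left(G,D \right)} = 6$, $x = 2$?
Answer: $8428$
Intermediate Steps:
$k = 12$ ($k = 2 \cdot 6 = 12$)
$W{\left(a,P \right)} = 12 + P + a$ ($W{\left(a,P \right)} = \left(a + P\right) + 12 = \left(P + a\right) + 12 = 12 + P + a$)
$\left(-54 + W{\left(-8,1 \right)}\right) \left(-172\right) = \left(-54 + \left(12 + 1 - 8\right)\right) \left(-172\right) = \left(-54 + 5\right) \left(-172\right) = \left(-49\right) \left(-172\right) = 8428$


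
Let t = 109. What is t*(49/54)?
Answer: 5341/54 ≈ 98.907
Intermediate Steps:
t*(49/54) = 109*(49/54) = 5341/54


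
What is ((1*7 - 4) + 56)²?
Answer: 3481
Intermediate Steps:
((1*7 - 4) + 56)² = ((7 - 4) + 56)² = (3 + 56)² = 59² = 3481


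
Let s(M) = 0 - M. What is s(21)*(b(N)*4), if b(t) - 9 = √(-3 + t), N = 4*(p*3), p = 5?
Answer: -756 - 84*√57 ≈ -1390.2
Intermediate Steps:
s(M) = -M
N = 60 (N = 4*(5*3) = 4*15 = 60)
b(t) = 9 + √(-3 + t)
s(21)*(b(N)*4) = (-1*21)*((9 + √(-3 + 60))*4) = -21*(9 + √57)*4 = -21*(36 + 4*√57) = -756 - 84*√57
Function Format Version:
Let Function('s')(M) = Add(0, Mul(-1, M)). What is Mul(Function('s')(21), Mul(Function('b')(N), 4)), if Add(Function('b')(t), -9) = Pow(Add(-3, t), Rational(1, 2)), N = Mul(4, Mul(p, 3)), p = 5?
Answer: Add(-756, Mul(-84, Pow(57, Rational(1, 2)))) ≈ -1390.2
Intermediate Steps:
Function('s')(M) = Mul(-1, M)
N = 60 (N = Mul(4, Mul(5, 3)) = Mul(4, 15) = 60)
Function('b')(t) = Add(9, Pow(Add(-3, t), Rational(1, 2)))
Mul(Function('s')(21), Mul(Function('b')(N), 4)) = Mul(Mul(-1, 21), Mul(Add(9, Pow(Add(-3, 60), Rational(1, 2))), 4)) = Mul(-21, Mul(Add(9, Pow(57, Rational(1, 2))), 4)) = Mul(-21, Add(36, Mul(4, Pow(57, Rational(1, 2))))) = Add(-756, Mul(-84, Pow(57, Rational(1, 2))))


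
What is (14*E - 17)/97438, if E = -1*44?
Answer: -633/97438 ≈ -0.0064964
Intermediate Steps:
E = -44
(14*E - 17)/97438 = (14*(-44) - 17)/97438 = (-616 - 17)*(1/97438) = -633*1/97438 = -633/97438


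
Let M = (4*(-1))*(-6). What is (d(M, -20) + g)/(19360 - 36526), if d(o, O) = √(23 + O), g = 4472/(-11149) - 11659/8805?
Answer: 169362151/1685133777870 - √3/17166 ≈ -3.9640e-7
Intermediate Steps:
M = 24 (M = -4*(-6) = 24)
g = -169362151/98166945 (g = 4472*(-1/11149) - 11659*1/8805 = -4472/11149 - 11659/8805 = -169362151/98166945 ≈ -1.7252)
(d(M, -20) + g)/(19360 - 36526) = (√(23 - 20) - 169362151/98166945)/(19360 - 36526) = (√3 - 169362151/98166945)/(-17166) = (-169362151/98166945 + √3)*(-1/17166) = 169362151/1685133777870 - √3/17166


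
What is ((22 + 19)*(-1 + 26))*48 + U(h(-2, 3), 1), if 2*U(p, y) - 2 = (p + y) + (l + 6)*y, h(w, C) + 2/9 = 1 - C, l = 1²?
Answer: 442835/9 ≈ 49204.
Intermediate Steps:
l = 1
h(w, C) = 7/9 - C (h(w, C) = -2/9 + (1 - C) = 7/9 - C)
U(p, y) = 1 + p/2 + 4*y (U(p, y) = 1 + ((p + y) + (1 + 6)*y)/2 = 1 + ((p + y) + 7*y)/2 = 1 + (p + 8*y)/2 = 1 + (p/2 + 4*y) = 1 + p/2 + 4*y)
((22 + 19)*(-1 + 26))*48 + U(h(-2, 3), 1) = ((22 + 19)*(-1 + 26))*48 + (1 + (7/9 - 1*3)/2 + 4*1) = (41*25)*48 + (1 + (7/9 - 3)/2 + 4) = 1025*48 + (1 + (½)*(-20/9) + 4) = 49200 + (1 - 10/9 + 4) = 49200 + 35/9 = 442835/9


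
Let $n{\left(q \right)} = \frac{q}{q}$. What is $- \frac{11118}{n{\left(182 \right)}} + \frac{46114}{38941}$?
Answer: $- \frac{432899924}{38941} \approx -11117.0$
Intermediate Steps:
$n{\left(q \right)} = 1$
$- \frac{11118}{n{\left(182 \right)}} + \frac{46114}{38941} = - \frac{11118}{1} + \frac{46114}{38941} = \left(-11118\right) 1 + 46114 \cdot \frac{1}{38941} = -11118 + \frac{46114}{38941} = - \frac{432899924}{38941}$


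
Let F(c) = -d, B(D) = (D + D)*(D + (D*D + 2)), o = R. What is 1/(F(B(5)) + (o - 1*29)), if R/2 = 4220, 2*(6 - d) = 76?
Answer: 1/8443 ≈ 0.00011844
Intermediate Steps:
d = -32 (d = 6 - ½*76 = 6 - 38 = -32)
R = 8440 (R = 2*4220 = 8440)
o = 8440
B(D) = 2*D*(2 + D + D²) (B(D) = (2*D)*(D + (D² + 2)) = (2*D)*(D + (2 + D²)) = (2*D)*(2 + D + D²) = 2*D*(2 + D + D²))
F(c) = 32 (F(c) = -1*(-32) = 32)
1/(F(B(5)) + (o - 1*29)) = 1/(32 + (8440 - 1*29)) = 1/(32 + (8440 - 29)) = 1/(32 + 8411) = 1/8443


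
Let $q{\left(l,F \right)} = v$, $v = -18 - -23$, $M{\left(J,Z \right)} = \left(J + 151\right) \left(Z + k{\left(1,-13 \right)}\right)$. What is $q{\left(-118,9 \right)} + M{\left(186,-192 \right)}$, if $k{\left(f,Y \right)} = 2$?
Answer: $-64025$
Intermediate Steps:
$M{\left(J,Z \right)} = \left(2 + Z\right) \left(151 + J\right)$ ($M{\left(J,Z \right)} = \left(J + 151\right) \left(Z + 2\right) = \left(151 + J\right) \left(2 + Z\right) = \left(2 + Z\right) \left(151 + J\right)$)
$v = 5$ ($v = -18 + 23 = 5$)
$q{\left(l,F \right)} = 5$
$q{\left(-118,9 \right)} + M{\left(186,-192 \right)} = 5 + \left(302 + 2 \cdot 186 + 151 \left(-192\right) + 186 \left(-192\right)\right) = 5 + \left(302 + 372 - 28992 - 35712\right) = 5 - 64030 = -64025$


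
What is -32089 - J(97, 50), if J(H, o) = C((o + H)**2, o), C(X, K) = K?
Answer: -32139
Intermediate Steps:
J(H, o) = o
-32089 - J(97, 50) = -32089 - 1*50 = -32089 - 50 = -32139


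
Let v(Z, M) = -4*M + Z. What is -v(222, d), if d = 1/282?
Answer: -31300/141 ≈ -221.99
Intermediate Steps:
d = 1/282 ≈ 0.0035461
v(Z, M) = Z - 4*M
-v(222, d) = -(222 - 4*1/282) = -(222 - 2/141) = -1*31300/141 = -31300/141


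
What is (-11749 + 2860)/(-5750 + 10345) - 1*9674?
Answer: -44460919/4595 ≈ -9675.9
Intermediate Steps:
(-11749 + 2860)/(-5750 + 10345) - 1*9674 = -8889/4595 - 9674 = -44460919/4595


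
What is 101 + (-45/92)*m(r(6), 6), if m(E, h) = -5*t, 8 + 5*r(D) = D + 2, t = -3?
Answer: 8617/92 ≈ 93.663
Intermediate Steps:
r(D) = -6/5 + D/5 (r(D) = -8/5 + (D + 2)/5 = -8/5 + (2 + D)/5 = -8/5 + (2/5 + D/5) = -6/5 + D/5)
m(E, h) = 15 (m(E, h) = -5*(-3) = 15)
101 + (-45/92)*m(r(6), 6) = 101 - 45/92*15 = 101 - 675/92 = 8617/92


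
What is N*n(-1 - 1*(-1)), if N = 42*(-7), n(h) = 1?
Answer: -294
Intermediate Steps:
N = -294
N*n(-1 - 1*(-1)) = -294*1 = -294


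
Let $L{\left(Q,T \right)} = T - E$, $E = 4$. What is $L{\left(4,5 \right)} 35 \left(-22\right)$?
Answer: $-770$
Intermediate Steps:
$L{\left(Q,T \right)} = -4 + T$ ($L{\left(Q,T \right)} = T - 4 = -4 + T$)
$L{\left(4,5 \right)} 35 \left(-22\right) = \left(-4 + 5\right) 35 \left(-22\right) = 1 \cdot 35 \left(-22\right) = 35 \left(-22\right) = -770$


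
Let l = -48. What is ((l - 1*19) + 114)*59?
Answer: 2773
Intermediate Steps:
((l - 1*19) + 114)*59 = ((-48 - 1*19) + 114)*59 = ((-48 - 19) + 114)*59 = (-67 + 114)*59 = 47*59 = 2773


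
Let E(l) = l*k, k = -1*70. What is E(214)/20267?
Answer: -14980/20267 ≈ -0.73913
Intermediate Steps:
k = -70
E(l) = -70*l (E(l) = l*(-70) = -70*l)
E(214)/20267 = -70*214/20267 = -14980*1/20267 = -14980/20267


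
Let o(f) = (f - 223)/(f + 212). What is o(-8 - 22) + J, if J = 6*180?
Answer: 196307/182 ≈ 1078.6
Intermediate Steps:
o(f) = (-223 + f)/(212 + f)
J = 1080
o(-8 - 22) + J = (-223 + (-8 - 22))/(212 + (-8 - 22)) + 1080 = (-223 - 30)/(212 - 30) + 1080 = -253/182 + 1080 = 196307/182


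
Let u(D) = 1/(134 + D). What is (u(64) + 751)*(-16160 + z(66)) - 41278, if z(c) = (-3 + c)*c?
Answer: -896429221/99 ≈ -9.0548e+6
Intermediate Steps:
z(c) = c*(-3 + c)
(u(64) + 751)*(-16160 + z(66)) - 41278 = (1/(134 + 64) + 751)*(-16160 + 66*(-3 + 66)) - 41278 = (1/198 + 751)*(-16160 + 66*63) - 41278 = (1/198 + 751)*(-16160 + 4158) - 41278 = (148699/198)*(-12002) - 41278 = -892342699/99 - 41278 = -896429221/99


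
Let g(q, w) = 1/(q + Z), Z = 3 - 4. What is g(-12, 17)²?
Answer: 1/169 ≈ 0.0059172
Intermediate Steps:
Z = -1
g(q, w) = 1/(-1 + q) (g(q, w) = 1/(q - 1) = 1/(-1 + q))
g(-12, 17)² = (1/(-1 - 12))² = (1/(-13))² = (-1/13)² = 1/169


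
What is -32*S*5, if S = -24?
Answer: 3840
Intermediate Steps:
-32*S*5 = -32*(-24)*5 = 768*5 = 3840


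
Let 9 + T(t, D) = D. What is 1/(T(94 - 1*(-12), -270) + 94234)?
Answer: 1/93955 ≈ 1.0643e-5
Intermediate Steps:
T(t, D) = -9 + D
1/(T(94 - 1*(-12), -270) + 94234) = 1/((-9 - 270) + 94234) = 1/(-279 + 94234) = 1/93955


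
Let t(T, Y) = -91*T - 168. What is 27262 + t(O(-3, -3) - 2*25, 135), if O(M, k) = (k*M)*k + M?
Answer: 34374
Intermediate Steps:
O(M, k) = M + M*k**2 (O(M, k) = (M*k)*k + M = M*k**2 + M = M + M*k**2)
t(T, Y) = -168 - 91*T
27262 + t(O(-3, -3) - 2*25, 135) = 27262 + (-168 - 91*(-3*(1 + (-3)**2) - 2*25)) = 27262 + (-168 - 91*(-3*(1 + 9) - 50)) = 27262 + (-168 - 91*(-3*10 - 50)) = 27262 + (-168 - 91*(-30 - 50)) = 27262 + (-168 - 91*(-80)) = 27262 + (-168 + 7280) = 27262 + 7112 = 34374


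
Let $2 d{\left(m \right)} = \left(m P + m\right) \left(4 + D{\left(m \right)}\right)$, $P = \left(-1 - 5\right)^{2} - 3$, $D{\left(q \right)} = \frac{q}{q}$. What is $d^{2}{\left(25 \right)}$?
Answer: $4515625$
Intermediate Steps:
$D{\left(q \right)} = 1$
$P = 33$ ($P = \left(-6\right)^{2} - 3 = 36 - 3 = 33$)
$d{\left(m \right)} = 85 m$ ($d{\left(m \right)} = \frac{\left(m 33 + m\right) \left(4 + 1\right)}{2} = \frac{\left(33 m + m\right) 5}{2} = \frac{34 m 5}{2} = \frac{170 m}{2} = 85 m$)
$d^{2}{\left(25 \right)} = \left(85 \cdot 25\right)^{2} = 2125^{2} = 4515625$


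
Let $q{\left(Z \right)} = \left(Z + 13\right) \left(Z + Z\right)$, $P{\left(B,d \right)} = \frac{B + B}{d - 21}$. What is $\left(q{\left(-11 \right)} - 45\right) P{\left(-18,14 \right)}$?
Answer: $- \frac{3204}{7} \approx -457.71$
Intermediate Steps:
$P{\left(B,d \right)} = \frac{2 B}{-21 + d}$
$q{\left(Z \right)} = 2 Z \left(13 + Z\right)$ ($q{\left(Z \right)} = \left(13 + Z\right) 2 Z = 2 Z \left(13 + Z\right)$)
$\left(q{\left(-11 \right)} - 45\right) P{\left(-18,14 \right)} = \left(2 \left(-11\right) \left(13 - 11\right) - 45\right) 2 \left(-18\right) \frac{1}{-21 + 14} = \left(2 \left(-11\right) 2 - 45\right) 2 \left(-18\right) \frac{1}{-7} = \left(-44 - 45\right) 2 \left(-18\right) \left(- \frac{1}{7}\right) = \left(-89\right) \frac{36}{7} = - \frac{3204}{7}$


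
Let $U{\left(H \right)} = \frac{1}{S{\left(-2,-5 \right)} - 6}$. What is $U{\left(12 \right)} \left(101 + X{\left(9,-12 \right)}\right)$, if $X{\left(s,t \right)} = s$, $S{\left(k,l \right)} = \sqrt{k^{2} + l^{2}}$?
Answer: $- \frac{660}{7} - \frac{110 \sqrt{29}}{7} \approx -178.91$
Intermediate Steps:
$U{\left(H \right)} = \frac{1}{-6 + \sqrt{29}}$ ($U{\left(H \right)} = \frac{1}{\sqrt{\left(-2\right)^{2} + \left(-5\right)^{2}} - 6} = \frac{1}{\sqrt{4 + 25} - 6} = \frac{1}{\sqrt{29} - 6} = \frac{1}{-6 + \sqrt{29}}$)
$U{\left(12 \right)} \left(101 + X{\left(9,-12 \right)}\right) = \left(- \frac{6}{7} - \frac{\sqrt{29}}{7}\right) \left(101 + 9\right) = \left(- \frac{6}{7} - \frac{\sqrt{29}}{7}\right) 110 = - \frac{660}{7} - \frac{110 \sqrt{29}}{7}$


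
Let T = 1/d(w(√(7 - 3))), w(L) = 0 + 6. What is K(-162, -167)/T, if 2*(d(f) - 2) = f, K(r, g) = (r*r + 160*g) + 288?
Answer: -940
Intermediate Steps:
w(L) = 6
K(r, g) = 288 + r² + 160*g (K(r, g) = (r² + 160*g) + 288 = 288 + r² + 160*g)
d(f) = 2 + f/2
T = ⅕ (T = 1/(2 + (½)*6) = 1/(2 + 3) = 1/5 = ⅕ ≈ 0.20000)
K(-162, -167)/T = (288 + (-162)² + 160*(-167))/(⅕) = (288 + 26244 - 26720)*5 = -188*5 = -940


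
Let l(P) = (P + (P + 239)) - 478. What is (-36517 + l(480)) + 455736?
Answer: 419940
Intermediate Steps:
l(P) = -239 + 2*P (l(P) = (P + (239 + P)) - 478 = (239 + 2*P) - 478 = -239 + 2*P)
(-36517 + l(480)) + 455736 = (-36517 + (-239 + 2*480)) + 455736 = (-36517 + (-239 + 960)) + 455736 = (-36517 + 721) + 455736 = -35796 + 455736 = 419940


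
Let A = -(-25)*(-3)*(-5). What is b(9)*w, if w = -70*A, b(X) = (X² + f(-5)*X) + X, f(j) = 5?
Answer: -3543750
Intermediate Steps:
A = 375 (A = -5*15*(-5) = -75*(-5) = 375)
b(X) = X² + 6*X (b(X) = (X² + 5*X) + X = X² + 6*X)
w = -26250 (w = -70*375 = -26250)
b(9)*w = (9*(6 + 9))*(-26250) = (9*15)*(-26250) = 135*(-26250) = -3543750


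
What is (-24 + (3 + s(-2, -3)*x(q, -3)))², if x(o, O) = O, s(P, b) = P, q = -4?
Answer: 225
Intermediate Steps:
(-24 + (3 + s(-2, -3)*x(q, -3)))² = (-24 + (3 - 2*(-3)))² = (-24 + (3 + 6))² = (-24 + 9)² = (-15)² = 225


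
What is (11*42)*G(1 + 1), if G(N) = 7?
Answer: 3234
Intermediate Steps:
(11*42)*G(1 + 1) = (11*42)*7 = 462*7 = 3234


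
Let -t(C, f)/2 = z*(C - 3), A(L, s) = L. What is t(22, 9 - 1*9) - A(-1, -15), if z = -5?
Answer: 191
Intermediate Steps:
t(C, f) = -30 + 10*C (t(C, f) = -(-10)*(C - 3) = -(-10)*(-3 + C) = -2*(15 - 5*C) = -30 + 10*C)
t(22, 9 - 1*9) - A(-1, -15) = (-30 + 10*22) - 1*(-1) = (-30 + 220) + 1 = 190 + 1 = 191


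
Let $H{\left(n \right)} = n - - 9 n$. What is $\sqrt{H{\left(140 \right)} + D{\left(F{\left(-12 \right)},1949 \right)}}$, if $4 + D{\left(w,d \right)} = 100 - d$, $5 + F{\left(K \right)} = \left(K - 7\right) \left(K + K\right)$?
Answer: $i \sqrt{453} \approx 21.284 i$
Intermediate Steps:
$H{\left(n \right)} = 10 n$ ($H{\left(n \right)} = n + 9 n = 10 n$)
$F{\left(K \right)} = -5 + 2 K \left(-7 + K\right)$ ($F{\left(K \right)} = -5 + \left(K - 7\right) \left(K + K\right) = -5 + \left(-7 + K\right) 2 K = -5 + 2 K \left(-7 + K\right)$)
$D{\left(w,d \right)} = 96 - d$ ($D{\left(w,d \right)} = -4 - \left(-100 + d\right) = 96 - d$)
$\sqrt{H{\left(140 \right)} + D{\left(F{\left(-12 \right)},1949 \right)}} = \sqrt{10 \cdot 140 + \left(96 - 1949\right)} = \sqrt{1400 + \left(96 - 1949\right)} = \sqrt{1400 - 1853} = \sqrt{-453} = i \sqrt{453}$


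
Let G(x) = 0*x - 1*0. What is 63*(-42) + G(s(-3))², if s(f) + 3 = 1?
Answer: -2646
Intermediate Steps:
s(f) = -2 (s(f) = -3 + 1 = -2)
G(x) = 0 (G(x) = 0 + 0 = 0)
63*(-42) + G(s(-3))² = 63*(-42) + 0² = -2646 + 0 = -2646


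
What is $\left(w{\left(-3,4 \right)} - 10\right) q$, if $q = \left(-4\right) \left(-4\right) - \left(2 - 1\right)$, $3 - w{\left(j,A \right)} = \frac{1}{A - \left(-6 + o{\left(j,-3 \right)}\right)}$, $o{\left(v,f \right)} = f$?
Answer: $- \frac{1380}{13} \approx -106.15$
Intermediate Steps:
$w{\left(j,A \right)} = 3 - \frac{1}{9 + A}$ ($w{\left(j,A \right)} = 3 - \frac{1}{A + \left(6 - -3\right)} = 3 - \frac{1}{A + \left(6 + 3\right)} = 3 - \frac{1}{A + 9} = 3 - \frac{1}{9 + A}$)
$q = 15$ ($q = 16 - 1 = 15$)
$\left(w{\left(-3,4 \right)} - 10\right) q = \left(\frac{26 + 3 \cdot 4}{9 + 4} - 10\right) 15 = \left(\frac{26 + 12}{13} - 10\right) 15 = \left(\frac{1}{13} \cdot 38 - 10\right) 15 = \left(\frac{38}{13} - 10\right) 15 = \left(- \frac{92}{13}\right) 15 = - \frac{1380}{13}$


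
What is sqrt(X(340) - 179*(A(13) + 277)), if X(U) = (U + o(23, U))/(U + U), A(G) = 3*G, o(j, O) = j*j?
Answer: I*sqrt(6538650670)/340 ≈ 237.83*I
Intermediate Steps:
o(j, O) = j**2
X(U) = (529 + U)/(2*U) (X(U) = (U + 23**2)/(U + U) = (U + 529)/((2*U)) = (529 + U)*(1/(2*U)) = (529 + U)/(2*U))
sqrt(X(340) - 179*(A(13) + 277)) = sqrt((1/2)*(529 + 340)/340 - 179*(3*13 + 277)) = sqrt((1/2)*(1/340)*869 - 179*(39 + 277)) = sqrt(869/680 - 179*316) = sqrt(869/680 - 56564) = sqrt(-38462651/680) = I*sqrt(6538650670)/340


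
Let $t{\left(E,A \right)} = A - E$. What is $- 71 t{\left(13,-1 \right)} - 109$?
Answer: $885$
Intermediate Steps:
$- 71 t{\left(13,-1 \right)} - 109 = - 71 \left(-1 - 13\right) - 109 = \left(-71\right) \left(-14\right) - 109 = 994 - 109 = 885$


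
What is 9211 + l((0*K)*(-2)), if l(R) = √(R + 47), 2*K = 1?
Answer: 9211 + √47 ≈ 9217.9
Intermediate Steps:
K = ½ (K = (½)*1 = ½ ≈ 0.50000)
l(R) = √(47 + R)
9211 + l((0*K)*(-2)) = 9211 + √(47 + (0*(½))*(-2)) = 9211 + √(47 + 0*(-2)) = 9211 + √(47 + 0) = 9211 + √47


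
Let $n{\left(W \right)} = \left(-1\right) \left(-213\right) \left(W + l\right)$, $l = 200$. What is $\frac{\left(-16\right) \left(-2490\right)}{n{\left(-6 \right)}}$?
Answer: $\frac{6640}{6887} \approx 0.96414$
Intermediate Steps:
$n{\left(W \right)} = 42600 + 213 W$ ($n{\left(W \right)} = \left(-1\right) \left(-213\right) \left(W + 200\right) = 213 \left(200 + W\right) = 42600 + 213 W$)
$\frac{\left(-16\right) \left(-2490\right)}{n{\left(-6 \right)}} = \frac{\left(-16\right) \left(-2490\right)}{42600 + 213 \left(-6\right)} = \frac{39840}{42600 - 1278} = \frac{39840}{41322} = 39840 \cdot \frac{1}{41322} = \frac{6640}{6887}$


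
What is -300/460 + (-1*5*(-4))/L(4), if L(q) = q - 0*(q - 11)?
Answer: 100/23 ≈ 4.3478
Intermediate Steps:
L(q) = q (L(q) = q - 0*(-11 + q) = q - 1*0 = q + 0 = q)
-300/460 + (-1*5*(-4))/L(4) = -300/460 + (-1*5*(-4))/4 = -300*1/460 - 5*(-4)*(¼) = -15/23 + 20*(¼) = -15/23 + 5 = 100/23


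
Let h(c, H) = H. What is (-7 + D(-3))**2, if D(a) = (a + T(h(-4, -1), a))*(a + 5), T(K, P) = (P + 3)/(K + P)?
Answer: 169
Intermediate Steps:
T(K, P) = (3 + P)/(K + P)
D(a) = (5 + a)*(a + (3 + a)/(-1 + a)) (D(a) = (a + (3 + a)/(-1 + a))*(a + 5) = (a + (3 + a)/(-1 + a))*(5 + a) = (5 + a)*(a + (3 + a)/(-1 + a)))
(-7 + D(-3))**2 = (-7 + (15 + (-3)**3 + 3*(-3) + 5*(-3)**2)/(-1 - 3))**2 = (-7 + (15 - 27 - 9 + 5*9)/(-4))**2 = (-7 - (15 - 27 - 9 + 45)/4)**2 = (-7 - 1/4*24)**2 = (-7 - 6)**2 = (-13)**2 = 169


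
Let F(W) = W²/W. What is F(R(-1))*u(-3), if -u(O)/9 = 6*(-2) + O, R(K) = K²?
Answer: 135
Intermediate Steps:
F(W) = W
u(O) = 108 - 9*O (u(O) = -9*(6*(-2) + O) = -9*(-12 + O) = 108 - 9*O)
F(R(-1))*u(-3) = (-1)²*(108 - 9*(-3)) = 1*(108 + 27) = 1*135 = 135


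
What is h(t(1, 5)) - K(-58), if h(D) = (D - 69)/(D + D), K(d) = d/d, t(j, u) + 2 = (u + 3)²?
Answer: -131/124 ≈ -1.0565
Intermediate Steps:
t(j, u) = -2 + (3 + u)² (t(j, u) = -2 + (u + 3)² = -2 + (3 + u)²)
K(d) = 1
h(D) = (-69 + D)/(2*D) (h(D) = (-69 + D)/((2*D)) = (-69 + D)*(1/(2*D)) = (-69 + D)/(2*D))
h(t(1, 5)) - K(-58) = (-69 + (-2 + (3 + 5)²))/(2*(-2 + (3 + 5)²)) - 1*1 = (-69 + (-2 + 8²))/(2*(-2 + 8²)) - 1 = (-69 + (-2 + 64))/(2*(-2 + 64)) - 1 = (½)*(-69 + 62)/62 - 1 = (½)*(1/62)*(-7) - 1 = -7/124 - 1 = -131/124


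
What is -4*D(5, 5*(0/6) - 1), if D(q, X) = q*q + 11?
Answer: -144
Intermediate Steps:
D(q, X) = 11 + q² (D(q, X) = q² + 11 = 11 + q²)
-4*D(5, 5*(0/6) - 1) = -4*(11 + 5²) = -4*(11 + 25) = -4*36 = -144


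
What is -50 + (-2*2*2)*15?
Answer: -170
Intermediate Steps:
-50 + (-2*2*2)*15 = -50 - 4*2*15 = -50 - 8*15 = -50 - 120 = -170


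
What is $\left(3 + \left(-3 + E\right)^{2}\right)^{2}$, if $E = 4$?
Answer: $16$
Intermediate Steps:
$\left(3 + \left(-3 + E\right)^{2}\right)^{2} = \left(3 + \left(-3 + 4\right)^{2}\right)^{2} = \left(3 + 1^{2}\right)^{2} = \left(3 + 1\right)^{2} = 4^{2} = 16$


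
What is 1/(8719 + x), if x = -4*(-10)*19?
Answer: 1/9479 ≈ 0.00010550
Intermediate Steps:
x = 760 (x = 40*19 = 760)
1/(8719 + x) = 1/(8719 + 760) = 1/9479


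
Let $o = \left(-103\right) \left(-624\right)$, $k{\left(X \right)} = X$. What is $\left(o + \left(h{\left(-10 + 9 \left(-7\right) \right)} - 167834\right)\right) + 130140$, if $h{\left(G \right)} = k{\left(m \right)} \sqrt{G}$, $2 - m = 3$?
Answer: $26578 - i \sqrt{73} \approx 26578.0 - 8.544 i$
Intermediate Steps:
$m = -1$ ($m = 2 - 3 = -1$)
$o = 64272$
$h{\left(G \right)} = - \sqrt{G}$
$\left(o + \left(h{\left(-10 + 9 \left(-7\right) \right)} - 167834\right)\right) + 130140 = \left(64272 - \left(167834 + \sqrt{-10 + 9 \left(-7\right)}\right)\right) + 130140 = \left(64272 - \left(167834 + \sqrt{-10 - 63}\right)\right) + 130140 = \left(64272 - \left(167834 + \sqrt{-73}\right)\right) + 130140 = \left(64272 - \left(167834 + i \sqrt{73}\right)\right) + 130140 = \left(-103562 - i \sqrt{73}\right) + 130140 = 26578 - i \sqrt{73}$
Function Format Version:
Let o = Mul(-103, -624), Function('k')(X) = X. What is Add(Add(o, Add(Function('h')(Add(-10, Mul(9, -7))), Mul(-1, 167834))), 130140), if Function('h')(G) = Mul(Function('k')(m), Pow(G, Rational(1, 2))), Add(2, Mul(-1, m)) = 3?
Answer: Add(26578, Mul(-1, I, Pow(73, Rational(1, 2)))) ≈ Add(26578., Mul(-8.5440, I))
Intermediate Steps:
m = -1 (m = Add(2, Mul(-1, 3)) = Add(2, -3) = -1)
o = 64272
Function('h')(G) = Mul(-1, Pow(G, Rational(1, 2)))
Add(Add(o, Add(Function('h')(Add(-10, Mul(9, -7))), Mul(-1, 167834))), 130140) = Add(Add(64272, Add(Mul(-1, Pow(Add(-10, Mul(9, -7)), Rational(1, 2))), Mul(-1, 167834))), 130140) = Add(Add(64272, Add(Mul(-1, Pow(Add(-10, -63), Rational(1, 2))), -167834)), 130140) = Add(Add(64272, Add(Mul(-1, Pow(-73, Rational(1, 2))), -167834)), 130140) = Add(Add(64272, Add(Mul(-1, Mul(I, Pow(73, Rational(1, 2)))), -167834)), 130140) = Add(Add(64272, Add(Mul(-1, I, Pow(73, Rational(1, 2))), -167834)), 130140) = Add(Add(64272, Add(-167834, Mul(-1, I, Pow(73, Rational(1, 2))))), 130140) = Add(Add(-103562, Mul(-1, I, Pow(73, Rational(1, 2)))), 130140) = Add(26578, Mul(-1, I, Pow(73, Rational(1, 2))))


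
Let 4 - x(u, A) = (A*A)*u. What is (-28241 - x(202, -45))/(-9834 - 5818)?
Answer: -380805/15652 ≈ -24.329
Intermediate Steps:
x(u, A) = 4 - u*A² (x(u, A) = 4 - A*A*u = 4 - A²*u = 4 - u*A²)
(-28241 - x(202, -45))/(-9834 - 5818) = (-28241 - (4 - 1*202*(-45)²))/(-9834 - 5818) = (-28241 - (4 - 1*202*2025))/(-15652) = (-28241 - (4 - 409050))*(-1/15652) = (-28241 - 1*(-409046))*(-1/15652) = (-28241 + 409046)*(-1/15652) = 380805*(-1/15652) = -380805/15652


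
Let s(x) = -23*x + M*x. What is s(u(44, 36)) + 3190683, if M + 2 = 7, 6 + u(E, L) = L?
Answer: 3190143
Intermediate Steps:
u(E, L) = -6 + L
M = 5 (M = -2 + 7 = 5)
s(x) = -18*x (s(x) = -23*x + 5*x = -18*x)
s(u(44, 36)) + 3190683 = -18*(-6 + 36) + 3190683 = -18*30 + 3190683 = -540 + 3190683 = 3190143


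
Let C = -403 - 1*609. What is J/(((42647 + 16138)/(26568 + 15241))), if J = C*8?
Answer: -338485664/58785 ≈ -5758.0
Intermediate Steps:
C = -1012 (C = -403 - 609 = -1012)
J = -8096 (J = -1012*8 = -8096)
J/(((42647 + 16138)/(26568 + 15241))) = -8096*(26568 + 15241)/(42647 + 16138) = -8096/(58785/41809) = -8096/(58785*(1/41809)) = -8096/58785/41809 = -8096*41809/58785 = -338485664/58785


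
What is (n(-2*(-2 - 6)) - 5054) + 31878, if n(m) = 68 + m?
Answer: 26908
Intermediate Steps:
(n(-2*(-2 - 6)) - 5054) + 31878 = ((68 - 2*(-2 - 6)) - 5054) + 31878 = ((68 - 2*(-8)) - 5054) + 31878 = ((68 + 16) - 5054) + 31878 = (84 - 5054) + 31878 = -4970 + 31878 = 26908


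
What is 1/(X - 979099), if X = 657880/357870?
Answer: -35787/35038950125 ≈ -1.0213e-6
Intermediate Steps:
X = 65788/35787 (X = 657880*(1/357870) = 65788/35787 ≈ 1.8383)
1/(X - 979099) = 1/(65788/35787 - 979099) = 1/(-35038950125/35787) = -35787/35038950125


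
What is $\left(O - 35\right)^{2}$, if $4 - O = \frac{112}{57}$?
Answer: $\frac{3530641}{3249} \approx 1086.7$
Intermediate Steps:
$O = \frac{116}{57}$ ($O = 4 - \frac{112}{57} = \frac{116}{57} \approx 2.0351$)
$\left(O - 35\right)^{2} = \left(\frac{116}{57} - 35\right)^{2} = \left(- \frac{1879}{57}\right)^{2} = \frac{3530641}{3249}$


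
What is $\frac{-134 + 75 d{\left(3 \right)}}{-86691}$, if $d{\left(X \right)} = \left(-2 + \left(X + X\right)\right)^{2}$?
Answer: $- \frac{1066}{86691} \approx -0.012297$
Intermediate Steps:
$d{\left(X \right)} = \left(-2 + 2 X\right)^{2}$
$\frac{-134 + 75 d{\left(3 \right)}}{-86691} = \frac{-134 + 75 \cdot 4 \left(-1 + 3\right)^{2}}{-86691} = \left(-134 + 75 \cdot 4 \cdot 2^{2}\right) \left(- \frac{1}{86691}\right) = \left(-134 + 75 \cdot 4 \cdot 4\right) \left(- \frac{1}{86691}\right) = \left(-134 + 75 \cdot 16\right) \left(- \frac{1}{86691}\right) = \left(-134 + 1200\right) \left(- \frac{1}{86691}\right) = 1066 \left(- \frac{1}{86691}\right) = - \frac{1066}{86691}$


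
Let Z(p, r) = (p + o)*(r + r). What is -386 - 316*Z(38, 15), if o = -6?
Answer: -303746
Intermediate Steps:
Z(p, r) = 2*r*(-6 + p) (Z(p, r) = (p - 6)*(r + r) = (-6 + p)*(2*r) = 2*r*(-6 + p))
-386 - 316*Z(38, 15) = -386 - 632*15*(-6 + 38) = -386 - 632*15*32 = -386 - 316*960 = -386 - 303360 = -303746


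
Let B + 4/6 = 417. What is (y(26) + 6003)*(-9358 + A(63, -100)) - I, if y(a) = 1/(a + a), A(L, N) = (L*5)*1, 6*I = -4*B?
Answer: -25405391863/468 ≈ -5.4285e+7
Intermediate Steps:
B = 1249/3 (B = -⅔ + 417 = 1249/3 ≈ 416.33)
I = -2498/9 (I = (-4*1249/3)/6 = (⅙)*(-4996/3) = -2498/9 ≈ -277.56)
A(L, N) = 5*L (A(L, N) = (5*L)*1 = 5*L)
y(a) = 1/(2*a)
(y(26) + 6003)*(-9358 + A(63, -100)) - I = ((½)/26 + 6003)*(-9358 + 5*63) - 1*(-2498/9) = ((½)*(1/26) + 6003)*(-9358 + 315) + 2498/9 = (1/52 + 6003)*(-9043) + 2498/9 = (312157/52)*(-9043) + 2498/9 = -2822835751/52 + 2498/9 = -25405391863/468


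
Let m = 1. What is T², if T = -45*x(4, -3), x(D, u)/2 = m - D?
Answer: 72900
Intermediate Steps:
x(D, u) = 2 - 2*D (x(D, u) = 2*(1 - D) = 2 - 2*D)
T = 270 (T = -45*(2 - 2*4) = -45*(2 - 8) = -45*(-6) = 270)
T² = 270² = 72900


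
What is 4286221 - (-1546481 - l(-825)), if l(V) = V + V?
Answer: 5831052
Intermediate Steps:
l(V) = 2*V
4286221 - (-1546481 - l(-825)) = 4286221 - (-1546481 - 2*(-825)) = 4286221 - (-1546481 - 1*(-1650)) = 4286221 - (-1546481 + 1650) = 4286221 - 1*(-1544831) = 4286221 + 1544831 = 5831052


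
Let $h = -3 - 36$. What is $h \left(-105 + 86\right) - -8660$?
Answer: $9401$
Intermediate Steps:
$h = -39$
$h \left(-105 + 86\right) - -8660 = - 39 \left(-105 + 86\right) - -8660 = \left(-39\right) \left(-19\right) + 8660 = 741 + 8660 = 9401$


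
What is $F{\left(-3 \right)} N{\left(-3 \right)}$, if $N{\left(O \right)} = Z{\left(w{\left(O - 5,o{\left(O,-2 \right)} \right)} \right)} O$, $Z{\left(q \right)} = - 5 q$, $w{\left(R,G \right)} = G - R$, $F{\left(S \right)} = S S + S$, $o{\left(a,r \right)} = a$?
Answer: $450$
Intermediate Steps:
$F{\left(S \right)} = S + S^{2}$ ($F{\left(S \right)} = S^{2} + S = S + S^{2}$)
$N{\left(O \right)} = - 25 O$ ($N{\left(O \right)} = - 5 \left(O - \left(O - 5\right)\right) O = - 5 \left(O - \left(-5 + O\right)\right) O = \left(-5\right) 5 O = - 25 O$)
$F{\left(-3 \right)} N{\left(-3 \right)} = - 3 \left(1 - 3\right) \left(\left(-25\right) \left(-3\right)\right) = \left(-3\right) \left(-2\right) 75 = 6 \cdot 75 = 450$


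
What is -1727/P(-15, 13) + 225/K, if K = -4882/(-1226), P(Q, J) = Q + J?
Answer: 4491457/4882 ≈ 920.00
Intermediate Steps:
P(Q, J) = J + Q
K = 2441/613 (K = -4882*(-1/1226) = 2441/613 ≈ 3.9821)
-1727/P(-15, 13) + 225/K = -1727/(13 - 15) + 225/(2441/613) = -1727/(-2) + 225*(613/2441) = -1727*(-½) + 137925/2441 = 1727/2 + 137925/2441 = 4491457/4882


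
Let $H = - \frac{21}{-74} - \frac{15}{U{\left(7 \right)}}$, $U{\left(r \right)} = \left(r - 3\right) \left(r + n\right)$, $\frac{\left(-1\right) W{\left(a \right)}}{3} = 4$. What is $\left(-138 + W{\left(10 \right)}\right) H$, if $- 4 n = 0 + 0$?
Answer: $\frac{19575}{518} \approx 37.79$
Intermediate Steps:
$W{\left(a \right)} = -12$ ($W{\left(a \right)} = \left(-3\right) 4 = -12$)
$n = 0$ ($n = - \frac{0 + 0}{4} = \left(- \frac{1}{4}\right) 0 = 0$)
$U{\left(r \right)} = r \left(-3 + r\right)$ ($U{\left(r \right)} = \left(r - 3\right) \left(r + 0\right) = \left(-3 + r\right) r = r \left(-3 + r\right)$)
$H = - \frac{261}{1036}$ ($H = - \frac{21}{-74} - \frac{15}{7 \left(-3 + 7\right)} = \left(-21\right) \left(- \frac{1}{74}\right) - \frac{15}{7 \cdot 4} = \frac{21}{74} - \frac{15}{28} = - \frac{261}{1036} \approx -0.25193$)
$\left(-138 + W{\left(10 \right)}\right) H = \left(-138 - 12\right) \left(- \frac{261}{1036}\right) = \left(-150\right) \left(- \frac{261}{1036}\right) = \frac{19575}{518}$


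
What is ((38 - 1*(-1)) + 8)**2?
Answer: 2209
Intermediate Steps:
((38 - 1*(-1)) + 8)**2 = ((38 + 1) + 8)**2 = (39 + 8)**2 = 47**2 = 2209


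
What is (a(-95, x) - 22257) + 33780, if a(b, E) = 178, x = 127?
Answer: 11701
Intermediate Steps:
(a(-95, x) - 22257) + 33780 = (178 - 22257) + 33780 = -22079 + 33780 = 11701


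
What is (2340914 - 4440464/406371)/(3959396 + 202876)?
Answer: 67948223045/120816188208 ≈ 0.56241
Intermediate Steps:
(2340914 - 4440464/406371)/(3959396 + 202876) = (2340914 - 4440464*1/406371)/4162272 = (2340914 - 634352/58053)*(1/4162272) = (135896446090/58053)*(1/4162272) = 67948223045/120816188208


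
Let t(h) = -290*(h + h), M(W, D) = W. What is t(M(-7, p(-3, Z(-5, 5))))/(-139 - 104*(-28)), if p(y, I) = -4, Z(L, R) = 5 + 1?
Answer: 4060/2773 ≈ 1.4641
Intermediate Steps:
Z(L, R) = 6
t(h) = -580*h
t(M(-7, p(-3, Z(-5, 5))))/(-139 - 104*(-28)) = (-580*(-7))/(-139 - 104*(-28)) = 4060/(-139 + 2912) = 4060/2773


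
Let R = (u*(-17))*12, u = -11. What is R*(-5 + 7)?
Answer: 4488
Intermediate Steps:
R = 2244 (R = -11*(-17)*12 = 187*12 = 2244)
R*(-5 + 7) = 2244*(-5 + 7) = 2244*2 = 4488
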